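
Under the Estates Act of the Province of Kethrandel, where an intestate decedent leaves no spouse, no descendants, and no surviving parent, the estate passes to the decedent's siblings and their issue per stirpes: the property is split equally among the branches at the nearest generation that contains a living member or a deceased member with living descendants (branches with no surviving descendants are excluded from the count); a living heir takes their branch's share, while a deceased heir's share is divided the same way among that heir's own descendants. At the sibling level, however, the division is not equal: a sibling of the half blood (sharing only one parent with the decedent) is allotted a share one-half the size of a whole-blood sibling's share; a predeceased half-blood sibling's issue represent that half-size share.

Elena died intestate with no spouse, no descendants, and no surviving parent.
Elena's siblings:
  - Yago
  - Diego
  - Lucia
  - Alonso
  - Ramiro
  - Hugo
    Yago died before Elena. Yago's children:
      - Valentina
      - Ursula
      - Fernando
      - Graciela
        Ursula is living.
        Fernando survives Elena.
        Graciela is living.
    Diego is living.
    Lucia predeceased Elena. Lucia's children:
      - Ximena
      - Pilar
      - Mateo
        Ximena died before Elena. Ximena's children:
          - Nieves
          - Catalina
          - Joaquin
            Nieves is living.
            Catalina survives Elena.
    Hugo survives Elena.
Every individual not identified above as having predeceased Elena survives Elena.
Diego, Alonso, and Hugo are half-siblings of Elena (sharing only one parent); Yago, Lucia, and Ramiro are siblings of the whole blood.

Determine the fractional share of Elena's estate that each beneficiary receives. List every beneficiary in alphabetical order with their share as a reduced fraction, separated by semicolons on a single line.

Alonso 1/9; Catalina 2/81; Diego 1/9; Fernando 1/18; Graciela 1/18; Hugo 1/9; Joaquin 2/81; Mateo 2/27; Nieves 2/81; Pilar 2/27; Ramiro 2/9; Ursula 1/18; Valentina 1/18

No spouse, descendants, or parent survives, so the estate passes to Elena's siblings per stirpes.
Half-blood siblings count for one-half the weight of whole-blood siblings at the initial division.
Dividing 1 in proportion to weights (total weight 9/2): Yago (weight 1) → 2/9; Diego (weight 1/2) → 1/9; Lucia (weight 1) → 2/9; Alonso (weight 1/2) → 1/9; Ramiro (weight 1) → 2/9; Hugo (weight 1/2) → 1/9.
Yago predeceased; the 2/9 allotted to Yago's branch passes to Yago's issue by representation.
The 2/9 is divided into 4 equal shares of 1/18 among Valentina, Ursula, Fernando, Graciela.
Valentina is living and takes 1/18.
Ursula is living and takes 1/18.
Fernando is living and takes 1/18.
Graciela is living and takes 1/18.
Diego is living and takes 1/9.
Lucia predeceased; the 2/9 allotted to Lucia's branch passes to Lucia's issue by representation.
The 2/9 is divided into 3 equal shares of 2/27 among Ximena, Pilar, Mateo.
Ximena predeceased; the 2/27 allotted to Ximena's branch passes to Ximena's issue by representation.
The 2/27 is divided into 3 equal shares of 2/81 among Nieves, Catalina, Joaquin.
Nieves is living and takes 2/81.
Catalina is living and takes 2/81.
Joaquin is living and takes 2/81.
Pilar is living and takes 2/27.
Mateo is living and takes 2/27.
Alonso is living and takes 1/9.
Ramiro is living and takes 2/9.
Hugo is living and takes 1/9.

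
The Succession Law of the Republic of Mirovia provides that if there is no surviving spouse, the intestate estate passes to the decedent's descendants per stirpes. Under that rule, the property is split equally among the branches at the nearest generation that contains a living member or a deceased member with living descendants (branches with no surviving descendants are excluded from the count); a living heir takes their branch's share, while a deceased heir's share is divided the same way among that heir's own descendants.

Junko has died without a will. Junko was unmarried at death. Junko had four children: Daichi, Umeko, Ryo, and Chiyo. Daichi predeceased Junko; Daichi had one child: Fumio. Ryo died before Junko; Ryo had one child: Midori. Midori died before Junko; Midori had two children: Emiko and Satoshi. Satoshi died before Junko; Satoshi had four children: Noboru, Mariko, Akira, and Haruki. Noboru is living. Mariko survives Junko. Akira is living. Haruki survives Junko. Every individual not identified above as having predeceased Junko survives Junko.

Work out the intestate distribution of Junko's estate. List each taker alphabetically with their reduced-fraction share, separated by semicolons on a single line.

Akira 1/32; Chiyo 1/4; Emiko 1/8; Fumio 1/4; Haruki 1/32; Mariko 1/32; Noboru 1/32; Umeko 1/4

There is no surviving spouse, so the entire estate passes to Junko's descendants per stirpes.
The estate is divided into 4 equal shares of 1/4 among Daichi, Umeko, Ryo, Chiyo.
Daichi predeceased; the 1/4 allotted to Daichi's branch passes to Daichi's issue by representation.
Fumio is the sole taker at this level and receives the full 1/4.
Umeko is living and takes 1/4.
Ryo predeceased; the 1/4 allotted to Ryo's branch passes to Ryo's issue by representation.
Midori's line is the sole branch at this level, so the full 1/4 passes to Midori's issue by representation.
The 1/4 is divided into 2 equal shares of 1/8 among Emiko, Satoshi.
Emiko is living and takes 1/8.
Satoshi predeceased; the 1/8 allotted to Satoshi's branch passes to Satoshi's issue by representation.
The 1/8 is divided into 4 equal shares of 1/32 among Noboru, Mariko, Akira, Haruki.
Noboru is living and takes 1/32.
Mariko is living and takes 1/32.
Akira is living and takes 1/32.
Haruki is living and takes 1/32.
Chiyo is living and takes 1/4.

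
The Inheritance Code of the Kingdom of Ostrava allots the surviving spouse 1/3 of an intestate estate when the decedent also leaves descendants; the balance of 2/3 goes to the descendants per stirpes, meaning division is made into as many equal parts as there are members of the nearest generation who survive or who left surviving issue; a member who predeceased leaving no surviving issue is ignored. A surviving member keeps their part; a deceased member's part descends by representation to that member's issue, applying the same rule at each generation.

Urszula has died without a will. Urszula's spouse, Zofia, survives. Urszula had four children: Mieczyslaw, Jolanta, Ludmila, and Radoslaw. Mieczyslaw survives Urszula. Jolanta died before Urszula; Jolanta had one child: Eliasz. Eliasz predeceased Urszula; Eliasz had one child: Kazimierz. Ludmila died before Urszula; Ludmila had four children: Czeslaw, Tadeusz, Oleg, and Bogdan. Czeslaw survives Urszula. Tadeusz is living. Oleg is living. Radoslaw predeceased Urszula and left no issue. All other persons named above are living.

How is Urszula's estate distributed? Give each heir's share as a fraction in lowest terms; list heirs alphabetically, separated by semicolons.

Zofia, as surviving spouse, takes 1/3.
The remaining 2/3 passes to Urszula's descendants per stirpes.
Radoslaw left no surviving issue, so that branch lapses and is disregarded.
The 2/3 is divided into 3 equal shares of 2/9 among Mieczyslaw, Jolanta, Ludmila.
Mieczyslaw is living and takes 2/9.
Jolanta predeceased; the 2/9 allotted to Jolanta's branch passes to Jolanta's issue by representation.
Eliasz's line is the sole branch at this level, so the full 2/9 passes to Eliasz's issue by representation.
Kazimierz is the sole taker at this level and receives the full 2/9.
Ludmila predeceased; the 2/9 allotted to Ludmila's branch passes to Ludmila's issue by representation.
The 2/9 is divided into 4 equal shares of 1/18 among Czeslaw, Tadeusz, Oleg, Bogdan.
Czeslaw is living and takes 1/18.
Tadeusz is living and takes 1/18.
Oleg is living and takes 1/18.
Bogdan is living and takes 1/18.

Bogdan 1/18; Czeslaw 1/18; Kazimierz 2/9; Mieczyslaw 2/9; Oleg 1/18; Tadeusz 1/18; Zofia 1/3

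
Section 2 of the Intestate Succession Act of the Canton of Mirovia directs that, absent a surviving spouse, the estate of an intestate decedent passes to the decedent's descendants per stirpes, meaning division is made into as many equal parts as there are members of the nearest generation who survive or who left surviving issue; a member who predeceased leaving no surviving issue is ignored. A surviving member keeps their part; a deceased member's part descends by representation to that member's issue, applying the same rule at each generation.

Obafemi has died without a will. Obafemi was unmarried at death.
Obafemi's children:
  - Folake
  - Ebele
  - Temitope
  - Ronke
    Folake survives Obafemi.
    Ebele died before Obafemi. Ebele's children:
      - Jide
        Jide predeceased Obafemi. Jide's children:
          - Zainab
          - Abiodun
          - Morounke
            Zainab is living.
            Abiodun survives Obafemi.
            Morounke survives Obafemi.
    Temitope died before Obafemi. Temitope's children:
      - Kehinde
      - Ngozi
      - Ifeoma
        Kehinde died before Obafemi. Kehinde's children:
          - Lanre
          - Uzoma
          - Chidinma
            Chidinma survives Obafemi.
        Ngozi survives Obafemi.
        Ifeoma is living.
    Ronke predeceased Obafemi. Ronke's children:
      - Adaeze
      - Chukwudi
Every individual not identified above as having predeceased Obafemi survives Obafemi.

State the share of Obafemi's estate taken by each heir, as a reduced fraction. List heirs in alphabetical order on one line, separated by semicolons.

Abiodun 1/12; Adaeze 1/8; Chidinma 1/36; Chukwudi 1/8; Folake 1/4; Ifeoma 1/12; Lanre 1/36; Morounke 1/12; Ngozi 1/12; Uzoma 1/36; Zainab 1/12

There is no surviving spouse, so the entire estate passes to Obafemi's descendants per stirpes.
The estate is divided into 4 equal shares of 1/4 among Folake, Ebele, Temitope, Ronke.
Folake is living and takes 1/4.
Ebele predeceased; the 1/4 allotted to Ebele's branch passes to Ebele's issue by representation.
Jide's line is the sole branch at this level, so the full 1/4 passes to Jide's issue by representation.
The 1/4 is divided into 3 equal shares of 1/12 among Zainab, Abiodun, Morounke.
Zainab is living and takes 1/12.
Abiodun is living and takes 1/12.
Morounke is living and takes 1/12.
Temitope predeceased; the 1/4 allotted to Temitope's branch passes to Temitope's issue by representation.
The 1/4 is divided into 3 equal shares of 1/12 among Kehinde, Ngozi, Ifeoma.
Kehinde predeceased; the 1/12 allotted to Kehinde's branch passes to Kehinde's issue by representation.
The 1/12 is divided into 3 equal shares of 1/36 among Lanre, Uzoma, Chidinma.
Lanre is living and takes 1/36.
Uzoma is living and takes 1/36.
Chidinma is living and takes 1/36.
Ngozi is living and takes 1/12.
Ifeoma is living and takes 1/12.
Ronke predeceased; the 1/4 allotted to Ronke's branch passes to Ronke's issue by representation.
The 1/4 is divided into 2 equal shares of 1/8 among Adaeze, Chukwudi.
Adaeze is living and takes 1/8.
Chukwudi is living and takes 1/8.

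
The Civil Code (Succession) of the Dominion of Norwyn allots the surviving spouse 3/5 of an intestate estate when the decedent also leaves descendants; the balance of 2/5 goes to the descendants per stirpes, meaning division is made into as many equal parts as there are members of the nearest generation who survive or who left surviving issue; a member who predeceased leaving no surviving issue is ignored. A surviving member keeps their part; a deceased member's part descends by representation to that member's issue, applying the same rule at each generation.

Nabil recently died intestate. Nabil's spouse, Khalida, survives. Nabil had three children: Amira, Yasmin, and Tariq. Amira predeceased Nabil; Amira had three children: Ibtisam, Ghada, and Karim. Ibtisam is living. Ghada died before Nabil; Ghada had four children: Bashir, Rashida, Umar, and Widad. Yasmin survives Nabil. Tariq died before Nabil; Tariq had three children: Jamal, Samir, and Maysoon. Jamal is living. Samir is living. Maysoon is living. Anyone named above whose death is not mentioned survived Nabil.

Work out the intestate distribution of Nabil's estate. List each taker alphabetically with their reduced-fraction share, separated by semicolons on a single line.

Khalida, as surviving spouse, takes 3/5.
The remaining 2/5 passes to Nabil's descendants per stirpes.
The 2/5 is divided into 3 equal shares of 2/15 among Amira, Yasmin, Tariq.
Amira predeceased; the 2/15 allotted to Amira's branch passes to Amira's issue by representation.
The 2/15 is divided into 3 equal shares of 2/45 among Ibtisam, Ghada, Karim.
Ibtisam is living and takes 2/45.
Ghada predeceased; the 2/45 allotted to Ghada's branch passes to Ghada's issue by representation.
The 2/45 is divided into 4 equal shares of 1/90 among Bashir, Rashida, Umar, Widad.
Bashir is living and takes 1/90.
Rashida is living and takes 1/90.
Umar is living and takes 1/90.
Widad is living and takes 1/90.
Karim is living and takes 2/45.
Yasmin is living and takes 2/15.
Tariq predeceased; the 2/15 allotted to Tariq's branch passes to Tariq's issue by representation.
The 2/15 is divided into 3 equal shares of 2/45 among Jamal, Samir, Maysoon.
Jamal is living and takes 2/45.
Samir is living and takes 2/45.
Maysoon is living and takes 2/45.

Bashir 1/90; Ibtisam 2/45; Jamal 2/45; Karim 2/45; Khalida 3/5; Maysoon 2/45; Rashida 1/90; Samir 2/45; Umar 1/90; Widad 1/90; Yasmin 2/15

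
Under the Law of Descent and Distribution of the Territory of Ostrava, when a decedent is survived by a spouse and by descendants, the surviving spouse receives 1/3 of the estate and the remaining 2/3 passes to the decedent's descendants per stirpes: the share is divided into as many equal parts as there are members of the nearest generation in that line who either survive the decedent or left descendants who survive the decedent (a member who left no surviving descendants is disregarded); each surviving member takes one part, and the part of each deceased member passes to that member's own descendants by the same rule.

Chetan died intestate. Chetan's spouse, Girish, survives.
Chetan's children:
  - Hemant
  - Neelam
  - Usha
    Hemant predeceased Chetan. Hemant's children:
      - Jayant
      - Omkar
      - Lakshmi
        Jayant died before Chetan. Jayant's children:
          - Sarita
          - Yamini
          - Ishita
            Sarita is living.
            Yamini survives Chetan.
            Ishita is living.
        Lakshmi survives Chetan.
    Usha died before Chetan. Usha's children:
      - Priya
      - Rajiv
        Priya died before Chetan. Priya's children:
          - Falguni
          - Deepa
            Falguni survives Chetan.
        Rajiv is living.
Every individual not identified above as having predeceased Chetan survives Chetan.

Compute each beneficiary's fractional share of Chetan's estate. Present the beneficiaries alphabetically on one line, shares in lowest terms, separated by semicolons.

Girish, as surviving spouse, takes 1/3.
The remaining 2/3 passes to Chetan's descendants per stirpes.
The 2/3 is divided into 3 equal shares of 2/9 among Hemant, Neelam, Usha.
Hemant predeceased; the 2/9 allotted to Hemant's branch passes to Hemant's issue by representation.
The 2/9 is divided into 3 equal shares of 2/27 among Jayant, Omkar, Lakshmi.
Jayant predeceased; the 2/27 allotted to Jayant's branch passes to Jayant's issue by representation.
The 2/27 is divided into 3 equal shares of 2/81 among Sarita, Yamini, Ishita.
Sarita is living and takes 2/81.
Yamini is living and takes 2/81.
Ishita is living and takes 2/81.
Omkar is living and takes 2/27.
Lakshmi is living and takes 2/27.
Neelam is living and takes 2/9.
Usha predeceased; the 2/9 allotted to Usha's branch passes to Usha's issue by representation.
The 2/9 is divided into 2 equal shares of 1/9 among Priya, Rajiv.
Priya predeceased; the 1/9 allotted to Priya's branch passes to Priya's issue by representation.
The 1/9 is divided into 2 equal shares of 1/18 among Falguni, Deepa.
Falguni is living and takes 1/18.
Deepa is living and takes 1/18.
Rajiv is living and takes 1/9.

Deepa 1/18; Falguni 1/18; Girish 1/3; Ishita 2/81; Lakshmi 2/27; Neelam 2/9; Omkar 2/27; Rajiv 1/9; Sarita 2/81; Yamini 2/81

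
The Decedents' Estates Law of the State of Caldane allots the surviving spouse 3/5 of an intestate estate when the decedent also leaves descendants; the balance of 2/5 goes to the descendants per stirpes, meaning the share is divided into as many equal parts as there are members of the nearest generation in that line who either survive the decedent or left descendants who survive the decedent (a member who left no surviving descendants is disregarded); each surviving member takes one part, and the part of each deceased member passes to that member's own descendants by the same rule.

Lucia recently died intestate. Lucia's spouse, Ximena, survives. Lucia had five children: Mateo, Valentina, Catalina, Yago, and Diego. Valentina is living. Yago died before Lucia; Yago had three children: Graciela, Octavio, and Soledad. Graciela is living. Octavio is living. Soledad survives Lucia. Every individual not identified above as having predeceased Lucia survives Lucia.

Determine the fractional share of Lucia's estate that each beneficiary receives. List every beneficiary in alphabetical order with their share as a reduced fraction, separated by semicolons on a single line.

Ximena, as surviving spouse, takes 3/5.
The remaining 2/5 passes to Lucia's descendants per stirpes.
The 2/5 is divided into 5 equal shares of 2/25 among Mateo, Valentina, Catalina, Yago, Diego.
Mateo is living and takes 2/25.
Valentina is living and takes 2/25.
Catalina is living and takes 2/25.
Yago predeceased; the 2/25 allotted to Yago's branch passes to Yago's issue by representation.
The 2/25 is divided into 3 equal shares of 2/75 among Graciela, Octavio, Soledad.
Graciela is living and takes 2/75.
Octavio is living and takes 2/75.
Soledad is living and takes 2/75.
Diego is living and takes 2/25.

Catalina 2/25; Diego 2/25; Graciela 2/75; Mateo 2/25; Octavio 2/75; Soledad 2/75; Valentina 2/25; Ximena 3/5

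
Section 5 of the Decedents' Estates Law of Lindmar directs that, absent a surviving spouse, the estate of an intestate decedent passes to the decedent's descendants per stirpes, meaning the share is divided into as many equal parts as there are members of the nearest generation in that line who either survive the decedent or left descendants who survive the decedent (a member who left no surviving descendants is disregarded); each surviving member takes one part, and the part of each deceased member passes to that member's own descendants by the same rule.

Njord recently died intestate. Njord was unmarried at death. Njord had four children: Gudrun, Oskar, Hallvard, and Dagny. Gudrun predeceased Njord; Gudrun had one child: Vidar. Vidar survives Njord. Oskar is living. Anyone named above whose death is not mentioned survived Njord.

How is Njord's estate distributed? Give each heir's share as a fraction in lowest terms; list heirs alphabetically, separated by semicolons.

Dagny 1/4; Hallvard 1/4; Oskar 1/4; Vidar 1/4

There is no surviving spouse, so the entire estate passes to Njord's descendants per stirpes.
The estate is divided into 4 equal shares of 1/4 among Gudrun, Oskar, Hallvard, Dagny.
Gudrun predeceased; the 1/4 allotted to Gudrun's branch passes to Gudrun's issue by representation.
Vidar is the sole taker at this level and receives the full 1/4.
Oskar is living and takes 1/4.
Hallvard is living and takes 1/4.
Dagny is living and takes 1/4.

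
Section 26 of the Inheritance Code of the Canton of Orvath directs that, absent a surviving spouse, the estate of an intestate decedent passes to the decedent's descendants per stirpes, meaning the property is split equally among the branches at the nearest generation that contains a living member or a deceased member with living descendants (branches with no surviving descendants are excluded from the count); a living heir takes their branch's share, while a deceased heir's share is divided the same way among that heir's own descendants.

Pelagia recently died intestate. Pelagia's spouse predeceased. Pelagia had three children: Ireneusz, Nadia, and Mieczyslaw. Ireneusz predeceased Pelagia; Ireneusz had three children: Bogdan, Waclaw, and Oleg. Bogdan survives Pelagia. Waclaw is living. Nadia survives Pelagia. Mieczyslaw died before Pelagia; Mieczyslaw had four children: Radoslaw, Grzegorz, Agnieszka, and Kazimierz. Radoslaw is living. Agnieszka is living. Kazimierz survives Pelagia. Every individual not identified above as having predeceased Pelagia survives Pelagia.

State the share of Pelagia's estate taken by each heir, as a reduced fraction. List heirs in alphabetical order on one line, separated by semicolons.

Agnieszka 1/12; Bogdan 1/9; Grzegorz 1/12; Kazimierz 1/12; Nadia 1/3; Oleg 1/9; Radoslaw 1/12; Waclaw 1/9

There is no surviving spouse, so the entire estate passes to Pelagia's descendants per stirpes.
The estate is divided into 3 equal shares of 1/3 among Ireneusz, Nadia, Mieczyslaw.
Ireneusz predeceased; the 1/3 allotted to Ireneusz's branch passes to Ireneusz's issue by representation.
The 1/3 is divided into 3 equal shares of 1/9 among Bogdan, Waclaw, Oleg.
Bogdan is living and takes 1/9.
Waclaw is living and takes 1/9.
Oleg is living and takes 1/9.
Nadia is living and takes 1/3.
Mieczyslaw predeceased; the 1/3 allotted to Mieczyslaw's branch passes to Mieczyslaw's issue by representation.
The 1/3 is divided into 4 equal shares of 1/12 among Radoslaw, Grzegorz, Agnieszka, Kazimierz.
Radoslaw is living and takes 1/12.
Grzegorz is living and takes 1/12.
Agnieszka is living and takes 1/12.
Kazimierz is living and takes 1/12.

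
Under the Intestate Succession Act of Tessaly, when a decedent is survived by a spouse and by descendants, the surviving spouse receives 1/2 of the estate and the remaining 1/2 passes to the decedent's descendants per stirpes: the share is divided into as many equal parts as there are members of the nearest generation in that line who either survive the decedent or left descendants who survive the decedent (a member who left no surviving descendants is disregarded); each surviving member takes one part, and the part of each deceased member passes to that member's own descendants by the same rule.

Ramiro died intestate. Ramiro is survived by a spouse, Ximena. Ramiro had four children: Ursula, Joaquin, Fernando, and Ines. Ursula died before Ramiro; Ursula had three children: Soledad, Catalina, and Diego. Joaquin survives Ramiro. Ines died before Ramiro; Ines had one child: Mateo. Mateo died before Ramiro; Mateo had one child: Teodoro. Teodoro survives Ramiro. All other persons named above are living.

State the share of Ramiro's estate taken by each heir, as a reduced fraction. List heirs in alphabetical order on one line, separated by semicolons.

Ximena, as surviving spouse, takes 1/2.
The remaining 1/2 passes to Ramiro's descendants per stirpes.
The 1/2 is divided into 4 equal shares of 1/8 among Ursula, Joaquin, Fernando, Ines.
Ursula predeceased; the 1/8 allotted to Ursula's branch passes to Ursula's issue by representation.
The 1/8 is divided into 3 equal shares of 1/24 among Soledad, Catalina, Diego.
Soledad is living and takes 1/24.
Catalina is living and takes 1/24.
Diego is living and takes 1/24.
Joaquin is living and takes 1/8.
Fernando is living and takes 1/8.
Ines predeceased; the 1/8 allotted to Ines's branch passes to Ines's issue by representation.
Mateo's line is the sole branch at this level, so the full 1/8 passes to Mateo's issue by representation.
Teodoro is the sole taker at this level and receives the full 1/8.

Catalina 1/24; Diego 1/24; Fernando 1/8; Joaquin 1/8; Soledad 1/24; Teodoro 1/8; Ximena 1/2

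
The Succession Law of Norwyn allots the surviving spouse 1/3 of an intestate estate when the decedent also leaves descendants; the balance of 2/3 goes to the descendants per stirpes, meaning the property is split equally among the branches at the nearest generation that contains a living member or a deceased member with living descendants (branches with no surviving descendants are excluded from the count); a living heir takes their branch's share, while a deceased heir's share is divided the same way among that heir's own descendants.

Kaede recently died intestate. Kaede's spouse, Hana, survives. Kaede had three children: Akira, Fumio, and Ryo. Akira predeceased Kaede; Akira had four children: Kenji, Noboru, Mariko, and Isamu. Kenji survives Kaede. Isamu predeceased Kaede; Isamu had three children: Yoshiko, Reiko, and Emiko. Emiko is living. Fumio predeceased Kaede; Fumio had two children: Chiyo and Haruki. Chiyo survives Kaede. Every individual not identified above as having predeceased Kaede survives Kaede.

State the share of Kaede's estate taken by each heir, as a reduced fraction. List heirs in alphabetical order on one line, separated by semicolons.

Chiyo 1/9; Emiko 1/54; Hana 1/3; Haruki 1/9; Kenji 1/18; Mariko 1/18; Noboru 1/18; Reiko 1/54; Ryo 2/9; Yoshiko 1/54

Hana, as surviving spouse, takes 1/3.
The remaining 2/3 passes to Kaede's descendants per stirpes.
The 2/3 is divided into 3 equal shares of 2/9 among Akira, Fumio, Ryo.
Akira predeceased; the 2/9 allotted to Akira's branch passes to Akira's issue by representation.
The 2/9 is divided into 4 equal shares of 1/18 among Kenji, Noboru, Mariko, Isamu.
Kenji is living and takes 1/18.
Noboru is living and takes 1/18.
Mariko is living and takes 1/18.
Isamu predeceased; the 1/18 allotted to Isamu's branch passes to Isamu's issue by representation.
The 1/18 is divided into 3 equal shares of 1/54 among Yoshiko, Reiko, Emiko.
Yoshiko is living and takes 1/54.
Reiko is living and takes 1/54.
Emiko is living and takes 1/54.
Fumio predeceased; the 2/9 allotted to Fumio's branch passes to Fumio's issue by representation.
The 2/9 is divided into 2 equal shares of 1/9 among Chiyo, Haruki.
Chiyo is living and takes 1/9.
Haruki is living and takes 1/9.
Ryo is living and takes 2/9.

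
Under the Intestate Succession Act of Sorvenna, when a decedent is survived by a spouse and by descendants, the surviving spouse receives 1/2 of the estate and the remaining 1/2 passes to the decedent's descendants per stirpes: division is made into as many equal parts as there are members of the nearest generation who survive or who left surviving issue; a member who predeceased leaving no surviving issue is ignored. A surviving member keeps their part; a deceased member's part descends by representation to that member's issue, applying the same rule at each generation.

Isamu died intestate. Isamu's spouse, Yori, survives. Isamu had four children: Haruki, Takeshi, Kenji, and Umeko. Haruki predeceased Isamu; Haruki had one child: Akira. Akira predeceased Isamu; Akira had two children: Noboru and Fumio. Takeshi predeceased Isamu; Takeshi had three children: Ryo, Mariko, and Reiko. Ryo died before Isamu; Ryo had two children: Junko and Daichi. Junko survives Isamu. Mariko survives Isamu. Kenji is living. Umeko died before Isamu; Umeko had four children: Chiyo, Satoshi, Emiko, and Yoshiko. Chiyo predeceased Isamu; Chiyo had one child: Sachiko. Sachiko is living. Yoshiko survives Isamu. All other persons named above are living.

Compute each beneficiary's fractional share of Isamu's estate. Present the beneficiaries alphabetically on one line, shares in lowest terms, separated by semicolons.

Yori, as surviving spouse, takes 1/2.
The remaining 1/2 passes to Isamu's descendants per stirpes.
The 1/2 is divided into 4 equal shares of 1/8 among Haruki, Takeshi, Kenji, Umeko.
Haruki predeceased; the 1/8 allotted to Haruki's branch passes to Haruki's issue by representation.
Akira's line is the sole branch at this level, so the full 1/8 passes to Akira's issue by representation.
The 1/8 is divided into 2 equal shares of 1/16 among Noboru, Fumio.
Noboru is living and takes 1/16.
Fumio is living and takes 1/16.
Takeshi predeceased; the 1/8 allotted to Takeshi's branch passes to Takeshi's issue by representation.
The 1/8 is divided into 3 equal shares of 1/24 among Ryo, Mariko, Reiko.
Ryo predeceased; the 1/24 allotted to Ryo's branch passes to Ryo's issue by representation.
The 1/24 is divided into 2 equal shares of 1/48 among Junko, Daichi.
Junko is living and takes 1/48.
Daichi is living and takes 1/48.
Mariko is living and takes 1/24.
Reiko is living and takes 1/24.
Kenji is living and takes 1/8.
Umeko predeceased; the 1/8 allotted to Umeko's branch passes to Umeko's issue by representation.
The 1/8 is divided into 4 equal shares of 1/32 among Chiyo, Satoshi, Emiko, Yoshiko.
Chiyo predeceased; the 1/32 allotted to Chiyo's branch passes to Chiyo's issue by representation.
Sachiko is the sole taker at this level and receives the full 1/32.
Satoshi is living and takes 1/32.
Emiko is living and takes 1/32.
Yoshiko is living and takes 1/32.

Daichi 1/48; Emiko 1/32; Fumio 1/16; Junko 1/48; Kenji 1/8; Mariko 1/24; Noboru 1/16; Reiko 1/24; Sachiko 1/32; Satoshi 1/32; Yori 1/2; Yoshiko 1/32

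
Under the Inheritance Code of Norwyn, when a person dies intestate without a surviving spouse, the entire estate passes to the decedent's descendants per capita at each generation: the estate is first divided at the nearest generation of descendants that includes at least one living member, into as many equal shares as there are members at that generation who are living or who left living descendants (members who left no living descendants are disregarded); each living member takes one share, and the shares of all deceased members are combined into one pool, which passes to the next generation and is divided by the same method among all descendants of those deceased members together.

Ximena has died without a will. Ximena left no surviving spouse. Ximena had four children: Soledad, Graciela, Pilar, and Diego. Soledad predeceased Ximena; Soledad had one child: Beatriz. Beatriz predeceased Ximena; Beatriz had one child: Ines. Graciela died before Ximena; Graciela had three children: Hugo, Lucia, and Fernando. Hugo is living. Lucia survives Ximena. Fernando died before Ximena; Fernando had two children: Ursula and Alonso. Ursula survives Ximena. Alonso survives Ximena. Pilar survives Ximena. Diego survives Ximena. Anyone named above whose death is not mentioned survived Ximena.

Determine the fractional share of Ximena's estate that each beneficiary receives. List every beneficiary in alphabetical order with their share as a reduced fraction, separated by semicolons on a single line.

Alonso 1/12; Diego 1/4; Hugo 1/8; Ines 1/12; Lucia 1/8; Pilar 1/4; Ursula 1/12

There is no surviving spouse, so the entire estate passes to Ximena's descendants per capita at each generation.
At generation 1 (Soledad, Graciela, Pilar, Diego) there are 4 shares of (1)/4 = 1/4 each.
Living: Pilar and Diego — each takes 1/4.
Deceased: Soledad and Graciela. Their combined 1/2 is pooled and carried to generation 2.
At generation 2 (Beatriz, Hugo, Lucia, Fernando) there are 4 shares of (1/2)/4 = 1/8 each.
Living: Hugo and Lucia — each takes 1/8.
Deceased: Beatriz and Fernando. Their combined 1/4 is pooled and carried to generation 3.
At generation 3 (Ines, Ursula, Alonso) there are 3 shares of (1/4)/3 = 1/12 each.
Living: Ines, Ursula, and Alonso — each takes 1/12.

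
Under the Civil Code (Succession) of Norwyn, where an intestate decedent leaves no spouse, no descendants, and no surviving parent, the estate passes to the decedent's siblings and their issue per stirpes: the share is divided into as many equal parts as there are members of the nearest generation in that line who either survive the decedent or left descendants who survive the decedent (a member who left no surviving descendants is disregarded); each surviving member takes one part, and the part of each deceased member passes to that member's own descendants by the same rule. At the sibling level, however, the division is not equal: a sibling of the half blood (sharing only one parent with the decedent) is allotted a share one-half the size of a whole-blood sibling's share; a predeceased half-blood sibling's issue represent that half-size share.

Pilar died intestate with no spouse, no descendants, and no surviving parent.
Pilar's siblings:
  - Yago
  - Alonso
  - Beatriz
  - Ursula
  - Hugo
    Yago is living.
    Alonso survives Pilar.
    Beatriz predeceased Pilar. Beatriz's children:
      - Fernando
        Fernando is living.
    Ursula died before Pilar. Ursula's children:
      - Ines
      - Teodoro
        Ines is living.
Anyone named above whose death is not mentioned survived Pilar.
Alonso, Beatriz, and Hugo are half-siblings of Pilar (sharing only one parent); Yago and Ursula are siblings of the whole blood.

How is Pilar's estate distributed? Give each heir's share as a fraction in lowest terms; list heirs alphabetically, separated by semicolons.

No spouse, descendants, or parent survives, so the estate passes to Pilar's siblings per stirpes.
Half-blood siblings count for one-half the weight of whole-blood siblings at the initial division.
Dividing 1 in proportion to weights (total weight 7/2): Yago (weight 1) → 2/7; Alonso (weight 1/2) → 1/7; Beatriz (weight 1/2) → 1/7; Ursula (weight 1) → 2/7; Hugo (weight 1/2) → 1/7.
Yago is living and takes 2/7.
Alonso is living and takes 1/7.
Beatriz predeceased; the 1/7 allotted to Beatriz's branch passes to Beatriz's issue by representation.
Fernando is the sole taker at this level and receives the full 1/7.
Ursula predeceased; the 2/7 allotted to Ursula's branch passes to Ursula's issue by representation.
The 2/7 is divided into 2 equal shares of 1/7 among Ines, Teodoro.
Ines is living and takes 1/7.
Teodoro is living and takes 1/7.
Hugo is living and takes 1/7.

Alonso 1/7; Fernando 1/7; Hugo 1/7; Ines 1/7; Teodoro 1/7; Yago 2/7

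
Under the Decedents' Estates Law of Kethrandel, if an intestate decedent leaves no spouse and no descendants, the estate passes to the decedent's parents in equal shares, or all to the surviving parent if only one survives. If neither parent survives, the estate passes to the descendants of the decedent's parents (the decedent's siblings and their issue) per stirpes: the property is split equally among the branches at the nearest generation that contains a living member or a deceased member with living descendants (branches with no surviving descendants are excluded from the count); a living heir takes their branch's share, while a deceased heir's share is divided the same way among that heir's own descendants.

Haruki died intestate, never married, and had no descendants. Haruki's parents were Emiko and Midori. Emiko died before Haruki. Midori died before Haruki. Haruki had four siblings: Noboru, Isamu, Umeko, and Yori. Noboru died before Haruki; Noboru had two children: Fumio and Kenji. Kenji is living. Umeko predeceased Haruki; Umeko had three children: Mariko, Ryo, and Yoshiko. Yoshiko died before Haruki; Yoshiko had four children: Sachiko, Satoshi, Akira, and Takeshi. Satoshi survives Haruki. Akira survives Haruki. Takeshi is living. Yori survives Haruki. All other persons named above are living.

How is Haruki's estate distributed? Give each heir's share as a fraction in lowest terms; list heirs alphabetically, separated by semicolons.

Neither parent survives and there are no descendants, so the estate passes to Haruki's siblings and their issue per stirpes.
The estate is divided into 4 equal shares of 1/4 among Noboru, Isamu, Umeko, Yori.
Noboru predeceased; the 1/4 allotted to Noboru's branch passes to Noboru's issue by representation.
The 1/4 is divided into 2 equal shares of 1/8 among Fumio, Kenji.
Fumio is living and takes 1/8.
Kenji is living and takes 1/8.
Isamu is living and takes 1/4.
Umeko predeceased; the 1/4 allotted to Umeko's branch passes to Umeko's issue by representation.
The 1/4 is divided into 3 equal shares of 1/12 among Mariko, Ryo, Yoshiko.
Mariko is living and takes 1/12.
Ryo is living and takes 1/12.
Yoshiko predeceased; the 1/12 allotted to Yoshiko's branch passes to Yoshiko's issue by representation.
The 1/12 is divided into 4 equal shares of 1/48 among Sachiko, Satoshi, Akira, Takeshi.
Sachiko is living and takes 1/48.
Satoshi is living and takes 1/48.
Akira is living and takes 1/48.
Takeshi is living and takes 1/48.
Yori is living and takes 1/4.

Akira 1/48; Fumio 1/8; Isamu 1/4; Kenji 1/8; Mariko 1/12; Ryo 1/12; Sachiko 1/48; Satoshi 1/48; Takeshi 1/48; Yori 1/4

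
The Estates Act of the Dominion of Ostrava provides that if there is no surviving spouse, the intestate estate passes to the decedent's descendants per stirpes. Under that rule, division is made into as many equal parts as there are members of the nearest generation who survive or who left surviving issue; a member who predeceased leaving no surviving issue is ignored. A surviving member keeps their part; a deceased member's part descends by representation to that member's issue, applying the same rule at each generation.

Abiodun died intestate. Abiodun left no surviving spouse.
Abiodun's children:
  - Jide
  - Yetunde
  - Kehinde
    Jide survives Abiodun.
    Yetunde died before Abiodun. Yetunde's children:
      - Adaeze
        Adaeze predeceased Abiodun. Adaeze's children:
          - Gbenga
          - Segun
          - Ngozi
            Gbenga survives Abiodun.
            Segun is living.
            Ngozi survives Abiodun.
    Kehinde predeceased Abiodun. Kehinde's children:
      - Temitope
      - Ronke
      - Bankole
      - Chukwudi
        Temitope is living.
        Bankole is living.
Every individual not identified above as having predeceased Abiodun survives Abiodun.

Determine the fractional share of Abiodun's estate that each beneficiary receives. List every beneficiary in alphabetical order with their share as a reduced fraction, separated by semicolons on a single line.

There is no surviving spouse, so the entire estate passes to Abiodun's descendants per stirpes.
The estate is divided into 3 equal shares of 1/3 among Jide, Yetunde, Kehinde.
Jide is living and takes 1/3.
Yetunde predeceased; the 1/3 allotted to Yetunde's branch passes to Yetunde's issue by representation.
Adaeze's line is the sole branch at this level, so the full 1/3 passes to Adaeze's issue by representation.
The 1/3 is divided into 3 equal shares of 1/9 among Gbenga, Segun, Ngozi.
Gbenga is living and takes 1/9.
Segun is living and takes 1/9.
Ngozi is living and takes 1/9.
Kehinde predeceased; the 1/3 allotted to Kehinde's branch passes to Kehinde's issue by representation.
The 1/3 is divided into 4 equal shares of 1/12 among Temitope, Ronke, Bankole, Chukwudi.
Temitope is living and takes 1/12.
Ronke is living and takes 1/12.
Bankole is living and takes 1/12.
Chukwudi is living and takes 1/12.

Bankole 1/12; Chukwudi 1/12; Gbenga 1/9; Jide 1/3; Ngozi 1/9; Ronke 1/12; Segun 1/9; Temitope 1/12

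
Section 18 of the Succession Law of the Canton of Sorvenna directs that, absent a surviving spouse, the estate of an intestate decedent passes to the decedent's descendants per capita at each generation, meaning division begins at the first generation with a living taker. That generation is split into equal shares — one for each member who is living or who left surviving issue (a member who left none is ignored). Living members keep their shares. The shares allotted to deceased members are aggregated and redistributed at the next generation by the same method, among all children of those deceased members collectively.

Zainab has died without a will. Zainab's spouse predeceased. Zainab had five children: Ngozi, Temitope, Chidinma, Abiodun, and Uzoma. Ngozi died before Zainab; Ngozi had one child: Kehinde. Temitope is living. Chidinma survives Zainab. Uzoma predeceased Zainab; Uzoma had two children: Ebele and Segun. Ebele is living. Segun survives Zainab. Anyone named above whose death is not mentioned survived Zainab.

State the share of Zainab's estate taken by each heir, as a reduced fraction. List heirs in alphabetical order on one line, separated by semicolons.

There is no surviving spouse, so the entire estate passes to Zainab's descendants per capita at each generation.
At generation 1 (Ngozi, Temitope, Chidinma, Abiodun, Uzoma) there are 5 shares of (1)/5 = 1/5 each.
Living: Temitope, Chidinma, and Abiodun — each takes 1/5.
Deceased: Ngozi and Uzoma. Their combined 2/5 is pooled and carried to generation 2.
At generation 2 (Kehinde, Ebele, Segun) there are 3 shares of (2/5)/3 = 2/15 each.
Living: Kehinde, Ebele, and Segun — each takes 2/15.

Abiodun 1/5; Chidinma 1/5; Ebele 2/15; Kehinde 2/15; Segun 2/15; Temitope 1/5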